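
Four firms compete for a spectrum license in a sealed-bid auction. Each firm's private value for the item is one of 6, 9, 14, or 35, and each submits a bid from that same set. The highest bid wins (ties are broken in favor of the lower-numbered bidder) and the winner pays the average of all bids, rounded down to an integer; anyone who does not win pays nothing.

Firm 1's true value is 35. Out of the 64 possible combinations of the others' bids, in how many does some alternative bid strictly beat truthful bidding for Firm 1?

Others bid (6, 6, 6): truth gives 22; bid 6 gives 29 > 22. Violating.
Others bid (6, 6, 9): truth gives 21; bid 9 gives 28 > 21. Violating.
Others bid (6, 6, 14): truth gives 20; bid 14 gives 25 > 20. Violating.
Others bid (6, 9, 6): truth gives 21; bid 9 gives 28 > 21. Violating.
Others bid (6, 6, 35): truth gives 15; no alternative beats it.
Others bid (6, 9, 35): truth gives 14; no alternative beats it.
(Checking all 64 profiles: 27 have a profitable deviation, 37 do not.)

27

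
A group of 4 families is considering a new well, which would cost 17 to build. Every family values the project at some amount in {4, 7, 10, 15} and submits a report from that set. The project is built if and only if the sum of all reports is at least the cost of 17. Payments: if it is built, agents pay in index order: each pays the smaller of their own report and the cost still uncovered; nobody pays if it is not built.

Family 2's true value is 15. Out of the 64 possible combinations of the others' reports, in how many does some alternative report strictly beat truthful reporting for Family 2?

48

Others report (4, 4, 4): truth gives 2; report 7 gives 8 > 2. Violating.
Others report (4, 4, 7): truth gives 2; report 4 gives 11 > 2. Violating.
Others report (4, 4, 10): truth gives 2; report 4 gives 11 > 2. Violating.
Others report (4, 4, 15): truth gives 2; report 4 gives 11 > 2. Violating.
Others report (15, 4, 4): truth gives 13; no alternative beats it.
Others report (15, 4, 7): truth gives 13; no alternative beats it.
(Checking all 64 profiles: 48 have a profitable deviation, 16 do not.)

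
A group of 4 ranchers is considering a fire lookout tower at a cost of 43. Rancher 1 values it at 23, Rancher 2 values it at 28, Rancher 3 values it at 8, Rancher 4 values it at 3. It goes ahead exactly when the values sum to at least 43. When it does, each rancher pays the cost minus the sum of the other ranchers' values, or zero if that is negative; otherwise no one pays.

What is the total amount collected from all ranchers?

13

Total value 62 ≥ cost 43, so it is built.
Rancher 1: others sum to 39; max(0, 43 - 39) = 4.
Rancher 2: others sum to 34; max(0, 43 - 34) = 9.
Rancher 3: others sum to 54; max(0, 43 - 54) = 0.
Rancher 4: others sum to 59; max(0, 43 - 59) = 0.
Total collected = 4 + 9 + 0 + 0 = 13.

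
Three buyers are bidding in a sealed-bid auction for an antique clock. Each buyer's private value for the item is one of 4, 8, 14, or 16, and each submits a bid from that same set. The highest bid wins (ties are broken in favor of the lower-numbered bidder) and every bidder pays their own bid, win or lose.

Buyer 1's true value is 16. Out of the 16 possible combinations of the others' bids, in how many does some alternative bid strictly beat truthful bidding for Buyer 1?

Others bid (4, 4): truth gives 0; bid 4 gives 12 > 0. Violating.
Others bid (4, 8): truth gives 0; bid 8 gives 8 > 0. Violating.
Others bid (4, 14): truth gives 0; bid 14 gives 2 > 0. Violating.
Others bid (8, 4): truth gives 0; bid 8 gives 8 > 0. Violating.
Others bid (4, 16): truth gives 0; no alternative beats it.
Others bid (8, 16): truth gives 0; no alternative beats it.
(Checking all 16 profiles: 9 have a profitable deviation, 7 do not.)

9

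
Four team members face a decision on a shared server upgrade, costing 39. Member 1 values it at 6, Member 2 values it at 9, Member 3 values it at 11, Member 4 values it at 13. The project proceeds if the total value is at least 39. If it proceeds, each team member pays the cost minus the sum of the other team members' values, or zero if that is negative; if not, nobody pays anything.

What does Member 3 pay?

Total value 39 ≥ cost 39, so the project is built.
The other team members' values sum to 28.
Cost minus that sum is 39 - 28 = 11.

11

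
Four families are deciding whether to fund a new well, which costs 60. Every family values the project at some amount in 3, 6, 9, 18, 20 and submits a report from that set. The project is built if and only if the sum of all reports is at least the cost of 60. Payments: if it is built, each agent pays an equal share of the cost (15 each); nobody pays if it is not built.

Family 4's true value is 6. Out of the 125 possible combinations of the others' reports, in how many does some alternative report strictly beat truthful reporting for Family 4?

Others report (18, 18, 18): truth gives -9; report 3 gives 0 > -9. Violating.
Others report (18, 18, 20): truth gives -9; report 3 gives 0 > -9. Violating.
Others report (18, 20, 18): truth gives -9; report 3 gives 0 > -9. Violating.
Others report (20, 18, 18): truth gives -9; report 3 gives 0 > -9. Violating.
Others report (3, 3, 3): truth gives 0; no alternative beats it.
Others report (3, 3, 6): truth gives 0; no alternative beats it.
(Checking all 125 profiles: 4 have a profitable deviation, 121 do not.)

4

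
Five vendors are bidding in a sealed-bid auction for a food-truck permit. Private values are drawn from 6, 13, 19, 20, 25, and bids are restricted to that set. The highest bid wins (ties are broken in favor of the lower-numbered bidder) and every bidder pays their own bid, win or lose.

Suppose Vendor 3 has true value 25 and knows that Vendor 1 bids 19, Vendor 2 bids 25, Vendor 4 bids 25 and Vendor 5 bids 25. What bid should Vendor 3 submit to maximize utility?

Bid 6: loses but pays 6, utility -6.
Bid 13: loses but pays 13, utility -13.
Bid 19: loses but pays 19, utility -19.
Bid 20: loses but pays 20, utility -20.
Bid 25: loses but pays 25, utility -25.
The best choice is 6 with utility -6.

6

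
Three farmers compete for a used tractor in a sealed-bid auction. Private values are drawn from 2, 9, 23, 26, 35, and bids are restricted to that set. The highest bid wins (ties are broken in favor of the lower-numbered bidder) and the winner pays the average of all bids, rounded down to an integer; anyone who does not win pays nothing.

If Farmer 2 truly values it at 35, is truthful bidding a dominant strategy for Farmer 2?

No

Consider the case where Farmer 1 bids 2 and Farmer 3 bids 2.
Truthful bid 35: wins, pays 13, utility 35 - 13 = 22.
Bid 9 instead: wins, pays 4, utility 35 - 4 = 31.
Since 31 > 22, bidding 9 is strictly better here, so truthful bidding is not dominant.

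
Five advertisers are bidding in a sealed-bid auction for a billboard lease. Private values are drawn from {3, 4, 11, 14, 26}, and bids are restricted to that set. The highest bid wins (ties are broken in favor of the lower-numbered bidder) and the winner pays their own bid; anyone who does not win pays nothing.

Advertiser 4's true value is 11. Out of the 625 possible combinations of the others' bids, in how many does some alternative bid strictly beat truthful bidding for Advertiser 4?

Others bid (3, 3, 3, 3): truth gives 0; bid 4 gives 7 > 0. Violating.
Others bid (3, 3, 3, 4): truth gives 0; bid 4 gives 7 > 0. Violating.
Others bid (3, 3, 3, 11): truth gives 0; no alternative beats it.
Others bid (3, 3, 3, 14): truth gives 0; no alternative beats it.
(Checking all 625 profiles: 2 have a profitable deviation, 623 do not.)

2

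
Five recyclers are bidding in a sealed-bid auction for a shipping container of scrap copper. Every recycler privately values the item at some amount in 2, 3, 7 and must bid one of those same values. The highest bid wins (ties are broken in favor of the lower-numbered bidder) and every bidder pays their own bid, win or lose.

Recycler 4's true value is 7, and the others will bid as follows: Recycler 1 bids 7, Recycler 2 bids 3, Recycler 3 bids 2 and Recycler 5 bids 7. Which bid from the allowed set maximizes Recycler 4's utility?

Bid 2: loses but pays 2, utility -2.
Bid 3: loses but pays 3, utility -3.
Bid 7: loses but pays 7, utility -7.
The best choice is 2 with utility -2.

2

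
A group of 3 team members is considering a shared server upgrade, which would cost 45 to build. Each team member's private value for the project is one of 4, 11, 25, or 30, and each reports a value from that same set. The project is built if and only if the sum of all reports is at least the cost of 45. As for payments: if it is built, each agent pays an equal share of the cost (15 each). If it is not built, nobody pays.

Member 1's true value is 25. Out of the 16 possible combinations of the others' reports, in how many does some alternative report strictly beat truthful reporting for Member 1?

Others report (4, 11): truth gives 0; report 30 gives 10 > 0. Violating.
Others report (11, 4): truth gives 0; report 30 gives 10 > 0. Violating.
Others report (4, 4): truth gives 0; no alternative beats it.
Others report (4, 25): truth gives 10; no alternative beats it.
(Checking all 16 profiles: 2 have a profitable deviation, 14 do not.)

2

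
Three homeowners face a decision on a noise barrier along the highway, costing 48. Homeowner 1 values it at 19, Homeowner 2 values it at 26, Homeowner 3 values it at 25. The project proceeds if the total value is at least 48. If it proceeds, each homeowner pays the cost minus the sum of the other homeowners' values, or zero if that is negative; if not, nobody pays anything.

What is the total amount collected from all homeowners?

7

Total value 70 ≥ cost 48, so it is built.
Homeowner 1: others sum to 51; max(0, 48 - 51) = 0.
Homeowner 2: others sum to 44; max(0, 48 - 44) = 4.
Homeowner 3: others sum to 45; max(0, 48 - 45) = 3.
Total collected = 0 + 4 + 3 = 7.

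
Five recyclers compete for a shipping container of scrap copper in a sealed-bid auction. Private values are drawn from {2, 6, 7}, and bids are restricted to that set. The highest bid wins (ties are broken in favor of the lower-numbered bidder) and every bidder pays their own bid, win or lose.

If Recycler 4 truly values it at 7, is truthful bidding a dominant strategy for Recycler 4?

Consider the case where Recycler 1 bids 2, Recycler 2 bids 2, Recycler 3 bids 2 and Recycler 5 bids 2.
Truthful bid 7: wins, pays 7, utility 7 - 7 = 0.
Bid 6 instead: wins, pays 6, utility 7 - 6 = 1.
Since 1 > 0, bidding 6 is strictly better here, so truthful bidding is not dominant.

No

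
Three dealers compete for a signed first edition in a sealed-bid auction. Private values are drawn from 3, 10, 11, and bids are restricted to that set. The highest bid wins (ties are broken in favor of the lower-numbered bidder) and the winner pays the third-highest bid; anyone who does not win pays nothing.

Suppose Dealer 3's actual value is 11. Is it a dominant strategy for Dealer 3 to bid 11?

Check each profile of the others' bids and compare truth against every alternative bid.
Others bid (3, 10): truth gives 8, best alternative gives 0.
Others bid (10, 3): truth gives 8, best alternative gives 0.
Others bid (10, 10): truth gives 1, best alternative gives 0.
Others bid (3, 3): truth gives 8, best alternative gives 8.
Others bid (3, 11): truth gives 0, best alternative gives 0.
Others bid (10, 11): truth gives 0, best alternative gives 0.
(Remaining 3 profiles checked similarly; truth is weakly best in each.)
In every case the truthful bid is at least as good as any alternative, so it is a dominant strategy.

Yes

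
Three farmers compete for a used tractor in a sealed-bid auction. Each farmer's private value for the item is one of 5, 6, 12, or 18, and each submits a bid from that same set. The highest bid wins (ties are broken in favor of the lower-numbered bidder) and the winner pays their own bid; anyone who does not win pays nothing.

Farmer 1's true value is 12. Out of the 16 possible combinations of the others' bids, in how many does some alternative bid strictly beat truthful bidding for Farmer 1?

Others bid (5, 5): truth gives 0; bid 5 gives 7 > 0. Violating.
Others bid (5, 6): truth gives 0; bid 6 gives 6 > 0. Violating.
Others bid (6, 5): truth gives 0; bid 6 gives 6 > 0. Violating.
Others bid (6, 6): truth gives 0; bid 6 gives 6 > 0. Violating.
Others bid (5, 12): truth gives 0; no alternative beats it.
Others bid (5, 18): truth gives 0; no alternative beats it.
(Checking all 16 profiles: 4 have a profitable deviation, 12 do not.)

4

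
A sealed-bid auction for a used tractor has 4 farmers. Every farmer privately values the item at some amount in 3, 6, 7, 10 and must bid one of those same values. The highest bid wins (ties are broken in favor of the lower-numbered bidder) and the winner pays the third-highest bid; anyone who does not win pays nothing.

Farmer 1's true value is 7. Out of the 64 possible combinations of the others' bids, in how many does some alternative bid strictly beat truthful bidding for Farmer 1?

12

Others bid (3, 3, 10): truth gives 0; bid 10 gives 4 > 0. Violating.
Others bid (3, 6, 10): truth gives 0; bid 10 gives 1 > 0. Violating.
Others bid (3, 10, 3): truth gives 0; bid 10 gives 4 > 0. Violating.
Others bid (3, 10, 6): truth gives 0; bid 10 gives 1 > 0. Violating.
Others bid (3, 3, 3): truth gives 4; no alternative beats it.
Others bid (3, 3, 6): truth gives 4; no alternative beats it.
(Checking all 64 profiles: 12 have a profitable deviation, 52 do not.)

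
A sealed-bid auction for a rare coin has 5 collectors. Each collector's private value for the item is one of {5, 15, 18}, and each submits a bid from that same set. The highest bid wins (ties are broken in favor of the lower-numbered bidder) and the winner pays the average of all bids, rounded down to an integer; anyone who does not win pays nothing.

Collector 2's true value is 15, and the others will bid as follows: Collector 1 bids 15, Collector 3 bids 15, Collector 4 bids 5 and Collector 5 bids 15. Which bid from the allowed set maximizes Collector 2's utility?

18

Bid 5: loses, pays 0, utility 0.
Bid 15: loses, pays 0, utility 0.
Bid 18: wins, pays 13, utility 15 - 13 = 2.
The best choice is 18 with utility 2.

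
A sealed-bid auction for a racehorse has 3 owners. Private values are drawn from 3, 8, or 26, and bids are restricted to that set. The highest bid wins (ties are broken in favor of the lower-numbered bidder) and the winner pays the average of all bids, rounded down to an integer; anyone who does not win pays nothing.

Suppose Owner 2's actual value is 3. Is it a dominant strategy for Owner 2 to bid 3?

Check each profile of the others' bids and compare truth against every alternative bid.
Others bid (3, 8): truth gives 0, best alternative gives -3.
Others bid (3, 3): truth gives 0, best alternative gives -1.
Others bid (3, 26): truth gives 0, best alternative gives 0.
Others bid (8, 3): truth gives 0, best alternative gives 0.
Others bid (8, 8): truth gives 0, best alternative gives 0.
Others bid (8, 26): truth gives 0, best alternative gives 0.
(Remaining 3 profiles checked similarly; truth is weakly best in each.)
In every case the truthful bid is at least as good as any alternative, so it is a dominant strategy.

Yes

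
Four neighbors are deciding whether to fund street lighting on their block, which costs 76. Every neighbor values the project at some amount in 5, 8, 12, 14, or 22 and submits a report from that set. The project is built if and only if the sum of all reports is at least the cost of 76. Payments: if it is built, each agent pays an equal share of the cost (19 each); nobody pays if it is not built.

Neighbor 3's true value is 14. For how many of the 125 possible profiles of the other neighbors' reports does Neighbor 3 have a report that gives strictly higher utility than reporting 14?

1

Others report (22, 22, 22): truth gives -5; report 5 gives 0 > -5. Violating.
Others report (5, 5, 5): truth gives 0; no alternative beats it.
Others report (5, 5, 8): truth gives 0; no alternative beats it.
(Checking all 125 profiles: 1 has a profitable deviation, 124 do not.)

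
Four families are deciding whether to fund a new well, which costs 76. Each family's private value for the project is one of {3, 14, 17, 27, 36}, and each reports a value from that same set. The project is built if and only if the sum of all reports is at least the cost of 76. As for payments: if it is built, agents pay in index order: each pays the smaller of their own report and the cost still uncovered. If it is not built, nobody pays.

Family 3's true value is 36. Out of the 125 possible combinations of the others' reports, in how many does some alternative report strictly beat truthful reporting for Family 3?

Others report (3, 14, 36): truth gives 0; report 27 gives 9 > 0. Violating.
Others report (3, 17, 36): truth gives 0; report 27 gives 9 > 0. Violating.
Others report (3, 27, 27): truth gives 0; report 27 gives 9 > 0. Violating.
Others report (3, 27, 36): truth gives 0; report 14 gives 22 > 0. Violating.
Others report (3, 3, 3): truth gives 0; no alternative beats it.
Others report (3, 3, 14): truth gives 0; no alternative beats it.
(Checking all 125 profiles: 74 have a profitable deviation, 51 do not.)

74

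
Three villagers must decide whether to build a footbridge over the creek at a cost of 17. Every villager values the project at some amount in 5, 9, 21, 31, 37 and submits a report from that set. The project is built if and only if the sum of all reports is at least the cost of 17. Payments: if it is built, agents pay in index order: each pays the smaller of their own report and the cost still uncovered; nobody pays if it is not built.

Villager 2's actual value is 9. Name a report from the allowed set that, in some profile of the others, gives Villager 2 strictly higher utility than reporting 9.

5

Suppose Villager 1 reports 5 and Villager 3 reports 9.
Report 9: project built, pays 9, utility 9 - 9 = 0.
Report 5: project built, pays 5, utility 9 - 5 = 4.
So reporting 5 beats truth here (4 > 0).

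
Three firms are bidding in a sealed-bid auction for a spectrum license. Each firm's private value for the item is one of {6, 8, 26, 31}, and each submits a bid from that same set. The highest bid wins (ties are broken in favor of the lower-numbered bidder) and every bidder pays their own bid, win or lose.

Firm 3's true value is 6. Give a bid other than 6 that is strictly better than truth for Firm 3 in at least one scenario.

Suppose Firm 1 bids 6 and Firm 2 bids 6.
Bid 6: loses but pays 6, utility -6.
Bid 8: wins, pays 8, utility 6 - 8 = -2.
So bidding 8 beats truth here (-2 > -6).

8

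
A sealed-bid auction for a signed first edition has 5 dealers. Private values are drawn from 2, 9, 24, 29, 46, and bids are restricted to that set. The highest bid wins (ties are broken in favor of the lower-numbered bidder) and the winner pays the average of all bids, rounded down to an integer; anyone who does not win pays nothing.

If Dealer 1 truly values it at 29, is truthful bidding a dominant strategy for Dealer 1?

No

Consider the case where Dealer 2 bids 2, Dealer 3 bids 2, Dealer 4 bids 2 and Dealer 5 bids 2.
Truthful bid 29: wins, pays 7, utility 29 - 7 = 22.
Bid 2 instead: wins, pays 2, utility 29 - 2 = 27.
Since 27 > 22, bidding 2 is strictly better here, so truthful bidding is not dominant.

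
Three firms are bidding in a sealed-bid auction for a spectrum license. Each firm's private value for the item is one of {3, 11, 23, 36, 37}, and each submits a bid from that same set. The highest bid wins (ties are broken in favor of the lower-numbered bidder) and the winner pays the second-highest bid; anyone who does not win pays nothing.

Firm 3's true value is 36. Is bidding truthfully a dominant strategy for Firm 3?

Check each profile of the others' bids and compare truth against every alternative bid.
Others bid (3, 3): truth gives 33, best alternative gives 33.
Others bid (3, 11): truth gives 25, best alternative gives 25.
Others bid (11, 3): truth gives 25, best alternative gives 25.
Others bid (11, 11): truth gives 25, best alternative gives 25.
Others bid (3, 23): truth gives 13, best alternative gives 13.
Others bid (11, 23): truth gives 13, best alternative gives 13.
(Remaining 19 profiles checked similarly; truth is weakly best in each.)
In every case the truthful bid is at least as good as any alternative, so it is a dominant strategy.

Yes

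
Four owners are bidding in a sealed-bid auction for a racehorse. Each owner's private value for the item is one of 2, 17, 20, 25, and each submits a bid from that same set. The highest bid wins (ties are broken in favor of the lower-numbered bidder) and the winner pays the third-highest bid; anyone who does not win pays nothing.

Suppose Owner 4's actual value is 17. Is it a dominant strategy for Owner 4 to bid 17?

Consider the case where Owner 1 bids 2, Owner 2 bids 2 and Owner 3 bids 17.
Truthful bid 17: loses, pays 0, utility 0.
Bid 20 instead: wins, pays 2, utility 17 - 2 = 15.
Since 15 > 0, bidding 20 is strictly better here, so truthful bidding is not dominant.

No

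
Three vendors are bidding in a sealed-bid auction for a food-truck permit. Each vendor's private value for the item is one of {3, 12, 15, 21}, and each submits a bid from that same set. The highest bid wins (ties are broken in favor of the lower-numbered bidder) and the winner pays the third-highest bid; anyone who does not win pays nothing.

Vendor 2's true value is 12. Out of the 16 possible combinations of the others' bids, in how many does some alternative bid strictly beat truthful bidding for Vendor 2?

4

Others bid (3, 15): truth gives 0; bid 15 gives 9 > 0. Violating.
Others bid (3, 21): truth gives 0; bid 21 gives 9 > 0. Violating.
Others bid (12, 3): truth gives 0; bid 15 gives 9 > 0. Violating.
Others bid (15, 3): truth gives 0; bid 21 gives 9 > 0. Violating.
Others bid (3, 3): truth gives 9; no alternative beats it.
Others bid (3, 12): truth gives 9; no alternative beats it.
(Checking all 16 profiles: 4 have a profitable deviation, 12 do not.)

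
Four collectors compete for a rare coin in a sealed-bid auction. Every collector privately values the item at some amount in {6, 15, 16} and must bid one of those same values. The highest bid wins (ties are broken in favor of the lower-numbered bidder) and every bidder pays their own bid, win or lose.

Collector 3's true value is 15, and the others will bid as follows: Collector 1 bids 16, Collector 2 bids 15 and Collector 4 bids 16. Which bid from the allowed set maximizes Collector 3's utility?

Bid 6: loses but pays 6, utility -6.
Bid 15: loses but pays 15, utility -15.
Bid 16: loses but pays 16, utility -16.
The best choice is 6 with utility -6.

6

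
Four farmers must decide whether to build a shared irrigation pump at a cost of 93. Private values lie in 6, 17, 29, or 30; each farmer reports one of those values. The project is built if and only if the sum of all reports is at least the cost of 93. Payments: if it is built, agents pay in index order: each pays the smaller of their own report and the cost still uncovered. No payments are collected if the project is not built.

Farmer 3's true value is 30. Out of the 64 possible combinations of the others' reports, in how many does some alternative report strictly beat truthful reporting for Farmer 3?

Others report (6, 29, 29): truth gives 0; report 29 gives 1 > 0. Violating.
Others report (6, 29, 30): truth gives 0; report 29 gives 1 > 0. Violating.
Others report (6, 30, 29): truth gives 0; report 29 gives 1 > 0. Violating.
Others report (6, 30, 30): truth gives 0; report 29 gives 1 > 0. Violating.
Others report (6, 6, 6): truth gives 0; no alternative beats it.
Others report (6, 6, 17): truth gives 0; no alternative beats it.
(Checking all 64 profiles: 35 have a profitable deviation, 29 do not.)

35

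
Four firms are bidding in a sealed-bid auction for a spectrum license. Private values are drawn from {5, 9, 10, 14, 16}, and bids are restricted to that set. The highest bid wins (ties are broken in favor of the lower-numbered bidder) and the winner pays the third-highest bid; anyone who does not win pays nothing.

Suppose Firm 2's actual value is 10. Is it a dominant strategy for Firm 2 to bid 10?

No

Consider the case where Firm 1 bids 5, Firm 3 bids 5 and Firm 4 bids 14.
Truthful bid 10: loses, pays 0, utility 0.
Bid 14 instead: wins, pays 5, utility 10 - 5 = 5.
Since 5 > 0, bidding 14 is strictly better here, so truthful bidding is not dominant.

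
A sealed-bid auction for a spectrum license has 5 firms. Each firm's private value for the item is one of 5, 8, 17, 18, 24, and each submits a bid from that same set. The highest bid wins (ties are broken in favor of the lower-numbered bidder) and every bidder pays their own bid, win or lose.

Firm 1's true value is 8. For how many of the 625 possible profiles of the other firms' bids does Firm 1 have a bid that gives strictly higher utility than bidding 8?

610

Others bid (5, 5, 5, 5): truth gives 0; bid 5 gives 3 > 0. Violating.
Others bid (5, 5, 5, 17): truth gives -8; bid 5 gives -5 > -8. Violating.
Others bid (5, 5, 5, 18): truth gives -8; bid 5 gives -5 > -8. Violating.
Others bid (5, 5, 5, 24): truth gives -8; bid 5 gives -5 > -8. Violating.
Others bid (5, 5, 5, 8): truth gives 0; no alternative beats it.
Others bid (5, 5, 8, 5): truth gives 0; no alternative beats it.
(Checking all 625 profiles: 610 have a profitable deviation, 15 do not.)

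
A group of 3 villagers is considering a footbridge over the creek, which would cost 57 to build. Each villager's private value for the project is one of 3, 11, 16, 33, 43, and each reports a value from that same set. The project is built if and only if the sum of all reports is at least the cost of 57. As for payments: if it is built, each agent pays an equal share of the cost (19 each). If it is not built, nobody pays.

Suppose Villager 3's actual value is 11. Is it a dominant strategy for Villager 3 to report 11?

No

Consider the case where Villager 1 reports 3 and Villager 2 reports 43.
Truthful report 11: project built, pays 19, utility 11 - 19 = -8.
Report 3 instead: project not built, utility 0.
Since 0 > -8, reporting 3 is strictly better here, so truthful reporting is not dominant.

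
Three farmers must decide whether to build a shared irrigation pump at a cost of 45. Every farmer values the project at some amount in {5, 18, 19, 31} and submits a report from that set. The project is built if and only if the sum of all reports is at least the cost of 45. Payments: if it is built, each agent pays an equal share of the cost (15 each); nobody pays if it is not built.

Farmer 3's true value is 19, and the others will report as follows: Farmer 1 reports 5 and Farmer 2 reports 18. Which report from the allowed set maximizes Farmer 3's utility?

31

Report 5: project not built, utility 0.
Report 18: project not built, utility 0.
Report 19: project not built, utility 0.
Report 31: project built, pays 15, utility 19 - 15 = 4.
The best choice is 31 with utility 4.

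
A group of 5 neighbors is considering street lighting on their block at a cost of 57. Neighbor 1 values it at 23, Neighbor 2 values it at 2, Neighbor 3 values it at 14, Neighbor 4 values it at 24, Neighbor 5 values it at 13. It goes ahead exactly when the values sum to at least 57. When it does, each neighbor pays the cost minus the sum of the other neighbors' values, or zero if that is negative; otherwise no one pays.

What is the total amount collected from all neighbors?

Total value 76 ≥ cost 57, so it is built.
Neighbor 1: others sum to 53; max(0, 57 - 53) = 4.
Neighbor 2: others sum to 74; max(0, 57 - 74) = 0.
Neighbor 3: others sum to 62; max(0, 57 - 62) = 0.
Neighbor 4: others sum to 52; max(0, 57 - 52) = 5.
Neighbor 5: others sum to 63; max(0, 57 - 63) = 0.
Total collected = 4 + 0 + 0 + 5 + 0 = 9.

9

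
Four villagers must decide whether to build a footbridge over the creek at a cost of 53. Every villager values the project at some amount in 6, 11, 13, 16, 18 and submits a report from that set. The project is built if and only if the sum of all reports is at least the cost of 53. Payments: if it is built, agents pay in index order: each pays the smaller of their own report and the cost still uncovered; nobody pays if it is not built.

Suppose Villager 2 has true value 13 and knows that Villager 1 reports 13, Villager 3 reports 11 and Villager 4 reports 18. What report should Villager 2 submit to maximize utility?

11

Report 6: project not built, utility 0.
Report 11: project built, pays 11, utility 13 - 11 = 2.
Report 13: project built, pays 13, utility 13 - 13 = 0.
Report 16: project built, pays 16, utility 13 - 16 = -3.
Report 18: project built, pays 18, utility 13 - 18 = -5.
The best choice is 11 with utility 2.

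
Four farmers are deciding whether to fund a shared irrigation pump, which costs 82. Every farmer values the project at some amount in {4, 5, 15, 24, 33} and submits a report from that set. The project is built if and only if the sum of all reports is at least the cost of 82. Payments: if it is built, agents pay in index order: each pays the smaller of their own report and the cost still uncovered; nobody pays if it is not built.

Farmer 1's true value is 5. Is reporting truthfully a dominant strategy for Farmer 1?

No

Consider the case where Farmer 2 reports 15, Farmer 3 reports 33 and Farmer 4 reports 33.
Truthful report 5: project built, pays 5, utility 5 - 5 = 0.
Report 4 instead: project built, pays 4, utility 5 - 4 = 1.
Since 1 > 0, reporting 4 is strictly better here, so truthful reporting is not dominant.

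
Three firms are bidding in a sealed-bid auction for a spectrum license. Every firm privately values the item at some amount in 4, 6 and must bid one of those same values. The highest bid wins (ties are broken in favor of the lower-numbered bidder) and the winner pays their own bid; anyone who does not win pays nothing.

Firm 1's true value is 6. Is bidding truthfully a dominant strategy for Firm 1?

No

Consider the case where Firm 2 bids 4 and Firm 3 bids 4.
Truthful bid 6: wins, pays 6, utility 6 - 6 = 0.
Bid 4 instead: wins, pays 4, utility 6 - 4 = 2.
Since 2 > 0, bidding 4 is strictly better here, so truthful bidding is not dominant.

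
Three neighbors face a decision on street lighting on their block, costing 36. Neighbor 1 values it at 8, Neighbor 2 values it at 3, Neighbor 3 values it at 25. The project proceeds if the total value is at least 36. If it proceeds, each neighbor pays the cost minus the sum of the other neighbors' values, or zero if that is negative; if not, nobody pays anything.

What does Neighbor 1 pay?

8

Total value 36 ≥ cost 36, so the project is built.
The other neighbors' values sum to 28.
Cost minus that sum is 36 - 28 = 8.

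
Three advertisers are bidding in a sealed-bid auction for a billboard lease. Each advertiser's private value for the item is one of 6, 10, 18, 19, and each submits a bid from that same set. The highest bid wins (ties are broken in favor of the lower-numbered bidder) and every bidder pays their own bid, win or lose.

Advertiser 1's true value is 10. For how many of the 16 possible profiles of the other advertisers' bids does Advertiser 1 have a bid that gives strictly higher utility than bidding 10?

Others bid (6, 6): truth gives 0; bid 6 gives 4 > 0. Violating.
Others bid (6, 18): truth gives -10; bid 6 gives -6 > -10. Violating.
Others bid (6, 19): truth gives -10; bid 6 gives -6 > -10. Violating.
Others bid (10, 18): truth gives -10; bid 6 gives -6 > -10. Violating.
Others bid (6, 10): truth gives 0; no alternative beats it.
Others bid (10, 6): truth gives 0; no alternative beats it.
(Checking all 16 profiles: 13 have a profitable deviation, 3 do not.)

13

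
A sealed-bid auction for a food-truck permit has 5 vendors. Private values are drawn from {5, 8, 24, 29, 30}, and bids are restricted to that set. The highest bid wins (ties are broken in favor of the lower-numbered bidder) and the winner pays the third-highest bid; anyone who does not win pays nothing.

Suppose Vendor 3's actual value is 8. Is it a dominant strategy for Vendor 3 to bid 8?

No

Consider the case where Vendor 1 bids 5, Vendor 2 bids 5, Vendor 4 bids 5 and Vendor 5 bids 24.
Truthful bid 8: loses, pays 0, utility 0.
Bid 24 instead: wins, pays 5, utility 8 - 5 = 3.
Since 3 > 0, bidding 24 is strictly better here, so truthful bidding is not dominant.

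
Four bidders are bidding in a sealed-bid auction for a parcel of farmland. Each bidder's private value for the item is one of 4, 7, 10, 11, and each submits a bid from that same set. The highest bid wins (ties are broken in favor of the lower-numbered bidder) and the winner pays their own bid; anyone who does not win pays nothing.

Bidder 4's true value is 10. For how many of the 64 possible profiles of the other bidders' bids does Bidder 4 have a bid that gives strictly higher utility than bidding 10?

1

Others bid (4, 4, 4): truth gives 0; bid 7 gives 3 > 0. Violating.
Others bid (4, 4, 7): truth gives 0; no alternative beats it.
Others bid (4, 4, 10): truth gives 0; no alternative beats it.
(Checking all 64 profiles: 1 has a profitable deviation, 63 do not.)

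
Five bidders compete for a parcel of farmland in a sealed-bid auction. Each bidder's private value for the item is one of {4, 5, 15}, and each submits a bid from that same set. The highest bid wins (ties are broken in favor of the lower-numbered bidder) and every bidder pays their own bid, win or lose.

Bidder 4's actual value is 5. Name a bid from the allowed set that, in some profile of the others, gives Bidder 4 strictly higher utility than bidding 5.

Suppose Bidder 1 bids 4, Bidder 2 bids 4, Bidder 3 bids 4 and Bidder 5 bids 15.
Bid 5: loses but pays 5, utility -5.
Bid 4: loses but pays 4, utility -4.
So bidding 4 beats truth here (-4 > -5).

4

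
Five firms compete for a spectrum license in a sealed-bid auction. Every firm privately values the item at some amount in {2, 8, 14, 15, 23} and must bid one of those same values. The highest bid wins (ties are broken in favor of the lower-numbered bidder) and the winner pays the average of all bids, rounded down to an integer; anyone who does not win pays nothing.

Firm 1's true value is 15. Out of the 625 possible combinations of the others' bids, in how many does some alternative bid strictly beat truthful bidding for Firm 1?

Others bid (2, 2, 2, 2): truth gives 11; bid 2 gives 13 > 11. Violating.
Others bid (2, 2, 2, 8): truth gives 10; bid 8 gives 11 > 10. Violating.
Others bid (2, 2, 2, 14): truth gives 8; bid 14 gives 9 > 8. Violating.
Others bid (2, 2, 2, 23): truth gives 0; bid 23 gives 5 > 0. Violating.
Others bid (2, 2, 2, 15): truth gives 8; no alternative beats it.
Others bid (2, 2, 8, 14): truth gives 7; no alternative beats it.
(Checking all 625 profiles: 134 have a profitable deviation, 491 do not.)

134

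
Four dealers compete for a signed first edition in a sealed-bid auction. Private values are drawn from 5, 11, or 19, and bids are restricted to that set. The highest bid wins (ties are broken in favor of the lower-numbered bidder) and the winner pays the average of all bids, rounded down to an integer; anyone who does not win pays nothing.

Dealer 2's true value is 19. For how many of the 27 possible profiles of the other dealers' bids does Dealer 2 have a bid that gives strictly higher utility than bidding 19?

Others bid (5, 5, 5): truth gives 11; bid 11 gives 13 > 11. Violating.
Others bid (5, 5, 11): truth gives 9; bid 11 gives 11 > 9. Violating.
Others bid (5, 11, 5): truth gives 9; bid 11 gives 11 > 9. Violating.
Others bid (5, 11, 11): truth gives 8; bid 11 gives 10 > 8. Violating.
Others bid (5, 5, 19): truth gives 7; no alternative beats it.
Others bid (5, 11, 19): truth gives 6; no alternative beats it.
(Checking all 27 profiles: 4 have a profitable deviation, 23 do not.)

4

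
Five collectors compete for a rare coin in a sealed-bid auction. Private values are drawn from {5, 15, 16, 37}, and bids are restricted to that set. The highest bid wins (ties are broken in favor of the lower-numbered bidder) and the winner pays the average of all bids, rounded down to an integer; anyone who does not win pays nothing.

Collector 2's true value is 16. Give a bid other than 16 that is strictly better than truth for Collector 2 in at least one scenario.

37

Suppose Collector 1 bids 16, Collector 3 bids 5, Collector 4 bids 5 and Collector 5 bids 5.
Bid 16: loses, pays 0, utility 0.
Bid 37: wins, pays 13, utility 16 - 13 = 3.
So bidding 37 beats truth here (3 > 0).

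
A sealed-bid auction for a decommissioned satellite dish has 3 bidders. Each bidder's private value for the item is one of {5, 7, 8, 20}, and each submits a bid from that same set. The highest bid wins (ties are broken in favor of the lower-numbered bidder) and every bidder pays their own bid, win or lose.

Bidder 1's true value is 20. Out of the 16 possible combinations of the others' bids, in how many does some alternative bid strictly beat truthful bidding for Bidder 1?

9

Others bid (5, 5): truth gives 0; bid 5 gives 15 > 0. Violating.
Others bid (5, 7): truth gives 0; bid 7 gives 13 > 0. Violating.
Others bid (5, 8): truth gives 0; bid 8 gives 12 > 0. Violating.
Others bid (7, 5): truth gives 0; bid 7 gives 13 > 0. Violating.
Others bid (5, 20): truth gives 0; no alternative beats it.
Others bid (7, 20): truth gives 0; no alternative beats it.
(Checking all 16 profiles: 9 have a profitable deviation, 7 do not.)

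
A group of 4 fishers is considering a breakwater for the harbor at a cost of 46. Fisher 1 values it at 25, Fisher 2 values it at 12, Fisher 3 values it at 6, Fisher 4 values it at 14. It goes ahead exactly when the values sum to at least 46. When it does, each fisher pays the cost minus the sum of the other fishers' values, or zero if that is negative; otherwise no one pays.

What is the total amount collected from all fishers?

18

Total value 57 ≥ cost 46, so it is built.
Fisher 1: others sum to 32; max(0, 46 - 32) = 14.
Fisher 2: others sum to 45; max(0, 46 - 45) = 1.
Fisher 3: others sum to 51; max(0, 46 - 51) = 0.
Fisher 4: others sum to 43; max(0, 46 - 43) = 3.
Total collected = 14 + 1 + 0 + 3 = 18.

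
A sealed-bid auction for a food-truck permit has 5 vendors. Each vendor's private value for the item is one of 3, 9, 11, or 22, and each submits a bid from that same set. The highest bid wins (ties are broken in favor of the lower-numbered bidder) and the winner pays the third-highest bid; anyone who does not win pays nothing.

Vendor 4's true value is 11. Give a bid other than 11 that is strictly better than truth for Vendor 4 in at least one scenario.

Suppose Vendor 1 bids 3, Vendor 2 bids 3, Vendor 3 bids 3 and Vendor 5 bids 22.
Bid 11: loses, pays 0, utility 0.
Bid 22: wins, pays 3, utility 11 - 3 = 8.
So bidding 22 beats truth here (8 > 0).

22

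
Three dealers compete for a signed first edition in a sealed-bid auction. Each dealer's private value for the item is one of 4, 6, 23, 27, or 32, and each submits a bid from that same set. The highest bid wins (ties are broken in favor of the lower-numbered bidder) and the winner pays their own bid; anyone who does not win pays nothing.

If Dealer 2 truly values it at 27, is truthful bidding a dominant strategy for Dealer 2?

Consider the case where Dealer 1 bids 4 and Dealer 3 bids 4.
Truthful bid 27: wins, pays 27, utility 27 - 27 = 0.
Bid 6 instead: wins, pays 6, utility 27 - 6 = 21.
Since 21 > 0, bidding 6 is strictly better here, so truthful bidding is not dominant.

No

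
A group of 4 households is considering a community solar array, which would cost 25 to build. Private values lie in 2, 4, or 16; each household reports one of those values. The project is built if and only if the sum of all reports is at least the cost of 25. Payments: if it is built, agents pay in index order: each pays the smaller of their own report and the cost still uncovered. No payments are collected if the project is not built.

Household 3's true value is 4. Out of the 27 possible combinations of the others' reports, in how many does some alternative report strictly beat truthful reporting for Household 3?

Others report (2, 16, 16): truth gives 0; report 2 gives 2 > 0. Violating.
Others report (4, 4, 16): truth gives 0; report 2 gives 2 > 0. Violating.
Others report (4, 16, 4): truth gives 0; report 2 gives 2 > 0. Violating.
Others report (4, 16, 16): truth gives 0; report 2 gives 2 > 0. Violating.
Others report (2, 2, 2): truth gives 0; no alternative beats it.
Others report (2, 2, 4): truth gives 0; no alternative beats it.
(Checking all 27 profiles: 7 have a profitable deviation, 20 do not.)

7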